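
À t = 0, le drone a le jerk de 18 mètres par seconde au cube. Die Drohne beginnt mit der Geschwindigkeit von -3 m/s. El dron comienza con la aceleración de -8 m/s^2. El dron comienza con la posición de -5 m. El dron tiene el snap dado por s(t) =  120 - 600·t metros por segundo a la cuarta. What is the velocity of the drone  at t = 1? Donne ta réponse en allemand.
Ausgehend von dem Snap s(t) = 120 - 600·t, nehmen wir 3 Stammfunktionen. Durch Integration von dem Snap und Verwendung der Anfangsbedingung j(0) = 18, erhalten wir j(t) = -300·t^2 + 120·t + 18. Die Stammfunktion von dem Ruck, mit a(0) = -8, ergibt die Beschleunigung: a(t) = -100·t^3 + 60·t^2 + 18·t - 8. Das Integral von der Beschleunigung ist die Geschwindigkeit. Mit v(0) = -3 erhalten wir v(t) = -25·t^4 + 20·t^3 + 9·t^2 - 8·t - 3. Aus der Gleichung für die Geschwindigkeit v(t) = -25·t^4 + 20·t^3 + 9·t^2 - 8·t - 3, setzen wir t = 1 ein und erhalten v = -7.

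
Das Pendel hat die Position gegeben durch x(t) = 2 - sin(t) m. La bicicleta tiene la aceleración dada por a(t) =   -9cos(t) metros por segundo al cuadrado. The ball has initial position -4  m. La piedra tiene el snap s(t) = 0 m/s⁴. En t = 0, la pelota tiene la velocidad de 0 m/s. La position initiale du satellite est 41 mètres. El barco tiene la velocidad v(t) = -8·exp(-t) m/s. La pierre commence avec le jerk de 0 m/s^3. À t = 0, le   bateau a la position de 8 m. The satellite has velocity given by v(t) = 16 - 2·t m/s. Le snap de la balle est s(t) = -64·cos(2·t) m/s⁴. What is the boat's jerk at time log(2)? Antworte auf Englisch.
To solve this, we need to take 2 derivatives of our velocity equation v(t) = -8·exp(-t). Differentiating velocity, we get acceleration: a(t) = 8·exp(-t). Taking d/dt of a(t), we find j(t) = -8·exp(-t). Using j(t) = -8·exp(-t) and substituting t = log(2), we find j = -4.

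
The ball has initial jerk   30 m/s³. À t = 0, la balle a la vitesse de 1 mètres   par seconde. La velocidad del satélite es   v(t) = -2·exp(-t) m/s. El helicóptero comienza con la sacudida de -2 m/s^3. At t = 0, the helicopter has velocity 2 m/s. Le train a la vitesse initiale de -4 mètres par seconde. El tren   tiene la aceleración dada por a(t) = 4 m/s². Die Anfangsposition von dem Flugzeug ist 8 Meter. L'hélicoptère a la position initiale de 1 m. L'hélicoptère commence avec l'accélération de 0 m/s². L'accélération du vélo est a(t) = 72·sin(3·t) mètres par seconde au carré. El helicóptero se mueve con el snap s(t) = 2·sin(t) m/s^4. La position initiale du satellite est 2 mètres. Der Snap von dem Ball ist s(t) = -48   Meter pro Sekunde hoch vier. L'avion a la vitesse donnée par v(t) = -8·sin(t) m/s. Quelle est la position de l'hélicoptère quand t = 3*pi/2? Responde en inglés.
To find the answer, we compute 4 antiderivatives of s(t) = 2·sin(t). The integral of snap is jerk. Using j(0) = -2, we get j(t) = -2·cos(t). Integrating jerk and using the initial condition a(0) = 0, we get a(t) = -2·sin(t). Integrating acceleration and using the initial condition v(0) = 2, we get v(t) = 2·cos(t). Integrating velocity and using the initial condition x(0) = 1, we get x(t) = 2·sin(t) + 1. From the given position equation x(t) = 2·sin(t) + 1, we substitute t = 3*pi/2 to get x = -1.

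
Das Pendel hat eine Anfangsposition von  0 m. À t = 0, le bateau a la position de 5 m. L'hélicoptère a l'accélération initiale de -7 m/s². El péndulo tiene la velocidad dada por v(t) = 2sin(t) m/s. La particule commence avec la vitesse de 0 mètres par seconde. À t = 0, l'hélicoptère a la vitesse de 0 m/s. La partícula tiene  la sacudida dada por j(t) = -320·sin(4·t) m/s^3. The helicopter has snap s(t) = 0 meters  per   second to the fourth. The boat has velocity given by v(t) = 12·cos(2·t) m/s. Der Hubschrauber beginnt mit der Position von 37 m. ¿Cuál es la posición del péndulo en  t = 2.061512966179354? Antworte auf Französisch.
Nous devons intégrer notre équation de la vitesse v(t) = 2·sin(t) 1 fois. En prenant ∫v(t)dt et en appliquant x(0) = 0, nous trouvons x(t) = 2 - 2·cos(t). De l'équation de la position x(t) = 2 - 2·cos(t), nous substituons t = 2.061512966179354 pour obtenir x = 2.94251616348716.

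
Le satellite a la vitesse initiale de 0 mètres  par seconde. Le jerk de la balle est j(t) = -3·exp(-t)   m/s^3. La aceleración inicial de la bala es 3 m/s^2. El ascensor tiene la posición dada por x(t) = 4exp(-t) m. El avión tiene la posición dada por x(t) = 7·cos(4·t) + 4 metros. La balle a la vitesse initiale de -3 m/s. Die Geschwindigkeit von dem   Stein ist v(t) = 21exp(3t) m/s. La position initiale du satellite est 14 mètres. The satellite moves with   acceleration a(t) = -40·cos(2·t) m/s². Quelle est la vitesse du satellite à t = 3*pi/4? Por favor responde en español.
Necesitamos integrar nuestra ecuación de la aceleración a(t) = -40·cos(2·t) 1 vez. La integral de la aceleración, con v(0) = 0, da la velocidad: v(t) = -20·sin(2·t). Usando v(t) = -20·sin(2·t) y sustituyendo t = 3*pi/4, encontramos v = 20.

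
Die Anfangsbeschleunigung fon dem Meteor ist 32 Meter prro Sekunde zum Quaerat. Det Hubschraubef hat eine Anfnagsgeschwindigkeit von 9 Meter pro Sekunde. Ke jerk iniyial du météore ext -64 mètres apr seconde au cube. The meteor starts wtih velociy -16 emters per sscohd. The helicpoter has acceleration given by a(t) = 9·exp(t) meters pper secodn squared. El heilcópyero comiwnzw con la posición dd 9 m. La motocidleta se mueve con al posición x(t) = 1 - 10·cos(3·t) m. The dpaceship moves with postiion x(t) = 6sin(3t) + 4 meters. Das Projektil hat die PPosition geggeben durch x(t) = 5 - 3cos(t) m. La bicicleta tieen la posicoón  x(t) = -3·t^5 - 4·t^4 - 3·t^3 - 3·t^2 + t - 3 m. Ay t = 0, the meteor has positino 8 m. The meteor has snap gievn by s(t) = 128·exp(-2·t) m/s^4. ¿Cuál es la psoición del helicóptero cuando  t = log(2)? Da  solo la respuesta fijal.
La respuesta es 18.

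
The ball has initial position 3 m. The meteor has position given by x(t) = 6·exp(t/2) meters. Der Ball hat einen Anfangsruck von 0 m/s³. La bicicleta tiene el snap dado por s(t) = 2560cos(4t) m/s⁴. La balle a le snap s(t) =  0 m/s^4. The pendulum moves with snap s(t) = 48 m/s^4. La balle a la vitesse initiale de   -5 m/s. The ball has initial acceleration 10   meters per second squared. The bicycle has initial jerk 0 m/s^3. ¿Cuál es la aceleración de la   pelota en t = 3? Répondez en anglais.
To find the answer, we compute 2 antiderivatives of s(t) = 0. Finding the antiderivative of s(t) and using j(0) = 0: j(t) = 0. Taking ∫j(t)dt and applying a(0) = 10, we find a(t) = 10. Using a(t) = 10 and substituting t = 3, we find a = 10.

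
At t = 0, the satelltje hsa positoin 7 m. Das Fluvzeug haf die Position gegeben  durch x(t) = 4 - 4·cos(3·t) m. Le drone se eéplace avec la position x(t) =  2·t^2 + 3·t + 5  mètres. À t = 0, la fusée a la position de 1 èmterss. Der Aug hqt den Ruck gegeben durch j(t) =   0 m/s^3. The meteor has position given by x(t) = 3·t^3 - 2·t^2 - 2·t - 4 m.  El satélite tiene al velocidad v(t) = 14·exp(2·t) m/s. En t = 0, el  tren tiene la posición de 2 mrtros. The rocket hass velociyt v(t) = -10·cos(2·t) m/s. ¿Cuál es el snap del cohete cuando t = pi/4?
Debemos derivar nuestra ecuación de la velocidad v(t) = -10·cos(2·t) 3 veces. Tomando d/dt de v(t), encontramos a(t) = 20·sin(2·t). La derivada de la aceleración da la sacudida: j(t) = 40·cos(2·t). La derivada de la sacudida da el snap: s(t) = -80·sin(2·t). Usando s(t) = -80·sin(2·t) y sustituyendo t = pi/4, encontramos s = -80.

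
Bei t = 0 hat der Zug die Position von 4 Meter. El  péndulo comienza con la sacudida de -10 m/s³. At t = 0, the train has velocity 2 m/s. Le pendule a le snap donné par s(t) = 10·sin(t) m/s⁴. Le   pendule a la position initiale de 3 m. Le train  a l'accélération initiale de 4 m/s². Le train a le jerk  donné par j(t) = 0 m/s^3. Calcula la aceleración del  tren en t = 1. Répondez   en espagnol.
Necesitamos integrar nuestra ecuación de la sacudida j(t) = 0 1 vez. Tomando ∫j(t)dt y aplicando a(0) = 4, encontramos a(t) = 4. Tenemos la aceleración a(t) = 4. Sustituyendo t = 1: a(1) = 4.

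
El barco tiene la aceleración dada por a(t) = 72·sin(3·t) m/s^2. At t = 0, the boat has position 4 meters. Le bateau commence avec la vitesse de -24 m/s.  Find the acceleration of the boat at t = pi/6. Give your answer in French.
Nous avons l'accélération a(t) = 72·sin(3·t). En substituant t = pi/6: a(pi/6) = 72.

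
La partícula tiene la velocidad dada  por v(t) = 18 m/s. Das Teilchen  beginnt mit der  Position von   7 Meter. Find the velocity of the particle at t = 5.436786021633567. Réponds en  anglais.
Using v(t) = 18 and substituting t = 5.436786021633567, we find v = 18.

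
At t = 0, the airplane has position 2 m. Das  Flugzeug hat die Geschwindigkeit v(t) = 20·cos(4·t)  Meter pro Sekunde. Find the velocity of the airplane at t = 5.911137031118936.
From the given velocity equation v(t) = 20·cos(4·t), we substitute t = 5.911137031118936 to get v = 1.65018633877694.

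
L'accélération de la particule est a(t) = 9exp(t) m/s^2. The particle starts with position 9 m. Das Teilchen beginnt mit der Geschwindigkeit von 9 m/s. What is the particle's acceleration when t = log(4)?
Using a(t) = 9·exp(t) and substituting t = log(4), we find a = 36.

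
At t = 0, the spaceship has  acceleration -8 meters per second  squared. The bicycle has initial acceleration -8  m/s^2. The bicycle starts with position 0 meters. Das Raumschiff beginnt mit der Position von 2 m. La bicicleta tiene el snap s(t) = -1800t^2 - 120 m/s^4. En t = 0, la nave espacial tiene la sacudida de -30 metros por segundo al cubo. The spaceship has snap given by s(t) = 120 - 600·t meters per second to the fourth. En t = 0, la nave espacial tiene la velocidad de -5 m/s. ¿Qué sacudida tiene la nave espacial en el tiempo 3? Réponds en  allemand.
Wir müssen das Integral unserer Gleichung für den Snap s(t) = 120 - 600·t 1-mal finden. Die Stammfunktion von dem Snap, mit j(0) = -30, ergibt den Ruck: j(t) = -300·t^2 + 120·t - 30. Mit j(t) = -300·t^2 + 120·t - 30 und Einsetzen von t = 3, finden wir j = -2370.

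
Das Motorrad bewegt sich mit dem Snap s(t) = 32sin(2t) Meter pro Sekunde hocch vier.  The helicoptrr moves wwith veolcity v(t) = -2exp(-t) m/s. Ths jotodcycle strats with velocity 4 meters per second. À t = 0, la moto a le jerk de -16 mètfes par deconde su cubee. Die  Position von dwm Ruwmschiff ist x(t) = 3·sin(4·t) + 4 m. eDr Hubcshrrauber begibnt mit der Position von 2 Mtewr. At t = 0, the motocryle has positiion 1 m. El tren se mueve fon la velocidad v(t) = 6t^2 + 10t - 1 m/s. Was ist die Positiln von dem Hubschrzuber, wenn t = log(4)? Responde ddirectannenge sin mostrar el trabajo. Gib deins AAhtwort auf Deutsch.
x(log(4)) = 1/2.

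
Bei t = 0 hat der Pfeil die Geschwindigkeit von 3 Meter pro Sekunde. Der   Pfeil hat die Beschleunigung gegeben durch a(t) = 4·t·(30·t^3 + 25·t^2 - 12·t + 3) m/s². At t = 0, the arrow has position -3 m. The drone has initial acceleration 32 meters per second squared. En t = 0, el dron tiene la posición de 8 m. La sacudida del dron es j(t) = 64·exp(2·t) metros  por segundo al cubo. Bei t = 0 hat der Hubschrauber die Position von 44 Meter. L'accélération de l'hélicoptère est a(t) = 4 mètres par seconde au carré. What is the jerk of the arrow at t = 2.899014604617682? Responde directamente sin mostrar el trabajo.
j(2.899014604617682) = 13949.7708235083.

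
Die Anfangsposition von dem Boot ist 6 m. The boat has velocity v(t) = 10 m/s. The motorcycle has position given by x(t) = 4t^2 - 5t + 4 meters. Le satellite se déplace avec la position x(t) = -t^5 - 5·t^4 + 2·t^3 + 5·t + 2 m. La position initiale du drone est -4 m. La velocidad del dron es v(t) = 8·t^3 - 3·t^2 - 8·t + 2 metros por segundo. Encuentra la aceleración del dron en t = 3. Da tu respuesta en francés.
En partant de la vitesse v(t) = 8·t^3 - 3·t^2 - 8·t + 2, nous prenons 1 dérivée. La dérivée de la vitesse donne l'accélération: a(t) = 24·t^2 - 6·t - 8. Nous avons l'accélération a(t) = 24·t^2 - 6·t - 8. En substituant t = 3: a(3) = 190.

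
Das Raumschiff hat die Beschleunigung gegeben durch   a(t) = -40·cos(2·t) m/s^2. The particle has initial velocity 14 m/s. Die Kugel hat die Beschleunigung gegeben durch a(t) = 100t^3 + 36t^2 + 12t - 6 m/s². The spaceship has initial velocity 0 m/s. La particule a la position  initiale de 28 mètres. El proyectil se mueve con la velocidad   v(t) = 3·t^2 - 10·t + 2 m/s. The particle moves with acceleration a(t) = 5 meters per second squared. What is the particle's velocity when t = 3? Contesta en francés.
Nous devons trouver la primitive de notre équation de l'accélération a(t) = 5 1 fois. En intégrant l'accélération et en utilisant la condition initiale v(0) = 14, nous obtenons v(t) = 5·t + 14. En utilisant v(t) = 5·t + 14 et en substituant t = 3, nous trouvons v = 29.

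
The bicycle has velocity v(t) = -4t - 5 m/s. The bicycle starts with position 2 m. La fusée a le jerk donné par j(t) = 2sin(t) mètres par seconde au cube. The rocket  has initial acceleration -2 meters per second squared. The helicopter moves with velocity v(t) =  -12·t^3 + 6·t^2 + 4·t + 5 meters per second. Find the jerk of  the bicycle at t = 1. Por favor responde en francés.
Pour résoudre ceci, nous devons prendre 2 dérivées de notre équation de la vitesse v(t) = -4·t - 5. En dérivant la vitesse, nous obtenons l'accélération: a(t) = -4. En prenant d/dt de a(t), nous trouvons j(t) = 0. Nous avons le jerk j(t) = 0. En substituant t = 1: j(1) = 0.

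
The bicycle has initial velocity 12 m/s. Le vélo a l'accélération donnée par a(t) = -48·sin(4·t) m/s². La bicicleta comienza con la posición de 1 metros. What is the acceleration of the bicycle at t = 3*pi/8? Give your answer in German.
Mit a(t) = -48·sin(4·t) und Einsetzen von t = 3*pi/8, finden wir a = 48.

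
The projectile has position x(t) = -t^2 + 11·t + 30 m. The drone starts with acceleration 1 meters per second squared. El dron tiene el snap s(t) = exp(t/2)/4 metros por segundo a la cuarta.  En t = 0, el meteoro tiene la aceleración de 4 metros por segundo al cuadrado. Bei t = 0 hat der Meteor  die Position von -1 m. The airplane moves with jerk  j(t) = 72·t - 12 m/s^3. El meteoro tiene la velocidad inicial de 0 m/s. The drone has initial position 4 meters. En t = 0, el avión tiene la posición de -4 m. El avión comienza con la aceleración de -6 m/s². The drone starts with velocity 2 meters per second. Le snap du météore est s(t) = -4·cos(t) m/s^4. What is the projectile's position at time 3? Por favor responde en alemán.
Wir haben die Position x(t) = -t^2 + 11·t + 30. Durch Einsetzen von t = 3: x(3) = 54.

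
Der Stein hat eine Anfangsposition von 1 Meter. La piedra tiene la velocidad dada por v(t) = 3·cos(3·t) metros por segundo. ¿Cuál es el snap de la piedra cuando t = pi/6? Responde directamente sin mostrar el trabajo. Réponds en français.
À t = pi/6, s = 81.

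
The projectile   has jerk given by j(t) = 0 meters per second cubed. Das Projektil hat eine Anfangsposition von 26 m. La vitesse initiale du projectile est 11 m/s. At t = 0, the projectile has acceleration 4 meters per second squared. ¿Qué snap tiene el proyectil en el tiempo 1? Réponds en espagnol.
Debemos derivar nuestra ecuación de la sacudida j(t) = 0 1 vez. Derivando la sacudida, obtenemos el snap: s(t) = 0. Usando s(t) = 0 y sustituyendo t = 1, encontramos s = 0.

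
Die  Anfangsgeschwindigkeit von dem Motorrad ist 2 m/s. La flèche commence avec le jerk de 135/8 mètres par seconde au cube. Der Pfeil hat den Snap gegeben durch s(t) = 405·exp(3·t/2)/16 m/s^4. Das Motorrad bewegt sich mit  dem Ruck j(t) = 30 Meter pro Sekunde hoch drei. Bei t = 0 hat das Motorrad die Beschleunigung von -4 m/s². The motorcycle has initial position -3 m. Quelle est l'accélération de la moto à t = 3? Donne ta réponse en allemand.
Um dies zu lösen, müssen wir 1 Stammfunktion unserer Gleichung für den Ruck j(t) = 30 finden. Das Integral von dem Ruck ist die Beschleunigung. Mit a(0) = -4 erhalten wir a(t) = 30·t - 4. Aus der Gleichung für die Beschleunigung a(t) = 30·t - 4, setzen wir t = 3 ein und erhalten a = 86.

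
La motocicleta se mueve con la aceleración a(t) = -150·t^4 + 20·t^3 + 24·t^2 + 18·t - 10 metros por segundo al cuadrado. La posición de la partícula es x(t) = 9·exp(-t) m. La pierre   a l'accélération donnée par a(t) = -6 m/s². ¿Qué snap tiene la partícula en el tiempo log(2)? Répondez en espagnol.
Debemos derivar nuestra ecuación de la posición x(t) = 9·exp(-t) 4 veces. Derivando la posición, obtenemos la velocidad: v(t) = -9·exp(-t). La derivada de la velocidad da la aceleración: a(t) = 9·exp(-t). Derivando la aceleración, obtenemos la sacudida: j(t) = -9·exp(-t). La derivada de la sacudida da el snap: s(t) = 9·exp(-t). Tenemos el snap s(t) = 9·exp(-t). Sustituyendo t = log(2): s(log(2)) = 9/2.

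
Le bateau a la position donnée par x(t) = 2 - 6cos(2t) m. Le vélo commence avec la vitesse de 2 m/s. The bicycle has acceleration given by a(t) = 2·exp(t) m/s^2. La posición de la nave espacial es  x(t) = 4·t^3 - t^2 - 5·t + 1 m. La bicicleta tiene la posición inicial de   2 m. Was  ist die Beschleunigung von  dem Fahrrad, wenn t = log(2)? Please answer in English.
From the given acceleration equation a(t) = 2·exp(t), we substitute t = log(2) to get a = 4.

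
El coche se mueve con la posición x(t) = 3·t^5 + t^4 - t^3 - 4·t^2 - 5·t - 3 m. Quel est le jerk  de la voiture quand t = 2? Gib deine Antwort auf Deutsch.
Um dies zu lösen, müssen wir 3 Ableitungen unserer Gleichung für die Position x(t) = 3·t^5 + t^4 - t^3 - 4·t^2 - 5·t - 3 nehmen. Durch Ableiten von der Position erhalten wir die Geschwindigkeit: v(t) = 15·t^4 + 4·t^3 - 3·t^2 - 8·t - 5. Mit d/dt von v(t) finden wir a(t) = 60·t^3 + 12·t^2 - 6·t - 8. Mit d/dt von a(t) finden wir j(t) = 180·t^2 + 24·t - 6. Wir haben den Ruck j(t) = 180·t^2 + 24·t - 6. Durch Einsetzen von t = 2: j(2) = 762.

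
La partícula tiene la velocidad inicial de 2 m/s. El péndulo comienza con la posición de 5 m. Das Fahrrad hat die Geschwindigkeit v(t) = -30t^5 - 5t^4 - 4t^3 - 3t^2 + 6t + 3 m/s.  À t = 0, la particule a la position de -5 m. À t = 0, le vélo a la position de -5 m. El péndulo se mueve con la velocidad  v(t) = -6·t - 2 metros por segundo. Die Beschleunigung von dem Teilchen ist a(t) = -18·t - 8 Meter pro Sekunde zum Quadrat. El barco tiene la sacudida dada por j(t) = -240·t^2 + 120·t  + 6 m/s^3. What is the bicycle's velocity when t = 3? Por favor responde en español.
Tenemos la velocidad v(t) = -30·t^5 - 5·t^4 - 4·t^3 - 3·t^2 + 6·t + 3. Sustituyendo t = 3: v(3) = -7809.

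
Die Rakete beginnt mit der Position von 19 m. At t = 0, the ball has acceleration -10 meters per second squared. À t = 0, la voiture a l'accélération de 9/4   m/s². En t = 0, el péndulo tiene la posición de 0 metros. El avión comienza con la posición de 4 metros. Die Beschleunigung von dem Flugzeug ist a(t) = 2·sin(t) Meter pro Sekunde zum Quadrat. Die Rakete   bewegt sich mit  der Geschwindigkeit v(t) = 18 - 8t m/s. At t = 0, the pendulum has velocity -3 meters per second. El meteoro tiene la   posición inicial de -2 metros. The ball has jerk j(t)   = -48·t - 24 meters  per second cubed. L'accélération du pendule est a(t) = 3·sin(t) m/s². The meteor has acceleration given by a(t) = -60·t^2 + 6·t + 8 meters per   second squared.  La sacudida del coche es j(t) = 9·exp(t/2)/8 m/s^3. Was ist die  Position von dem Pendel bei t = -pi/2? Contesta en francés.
Pour résoudre ceci, nous devons prendre 2 intégrales de notre équation de l'accélération a(t) = 3·sin(t). En intégrant l'accélération et en utilisant la condition initiale v(0) = -3, nous obtenons v(t) = -3·cos(t). L'intégrale de la vitesse, avec x(0) = 0, donne la position: x(t) = -3·sin(t). Nous avons la position x(t) = -3·sin(t). En substituant t = -pi/2: x(-pi/2) = 3.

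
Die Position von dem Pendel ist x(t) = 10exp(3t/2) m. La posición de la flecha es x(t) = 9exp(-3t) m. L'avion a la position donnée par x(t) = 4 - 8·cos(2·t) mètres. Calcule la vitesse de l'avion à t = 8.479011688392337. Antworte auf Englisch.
We must differentiate our position equation x(t) = 4 - 8·cos(2·t) 1 time. Differentiating position, we get velocity: v(t) = 16·sin(2·t). We have velocity v(t) = 16·sin(2·t). Substituting t = 8.479011688392337: v(8.479011688392337) = -15.1840571408204.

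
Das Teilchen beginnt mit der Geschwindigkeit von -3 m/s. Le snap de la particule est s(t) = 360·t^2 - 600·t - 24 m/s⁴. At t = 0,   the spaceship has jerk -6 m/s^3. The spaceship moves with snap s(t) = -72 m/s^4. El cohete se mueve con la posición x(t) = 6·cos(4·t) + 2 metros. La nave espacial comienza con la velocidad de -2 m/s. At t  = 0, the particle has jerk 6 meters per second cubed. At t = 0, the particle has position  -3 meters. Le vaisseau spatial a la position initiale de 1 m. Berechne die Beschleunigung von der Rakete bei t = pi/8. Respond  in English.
To solve this, we need to take 2 derivatives of our position equation x(t) = 6·cos(4·t) + 2. The derivative of position gives velocity: v(t) = -24·sin(4·t). Taking d/dt of v(t), we find a(t) = -96·cos(4·t). Using a(t) = -96·cos(4·t) and substituting t = pi/8, we find a = 0.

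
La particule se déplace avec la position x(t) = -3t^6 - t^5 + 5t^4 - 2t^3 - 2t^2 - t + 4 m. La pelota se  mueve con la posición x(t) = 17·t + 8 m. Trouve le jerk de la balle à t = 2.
Nous devons dériver notre équation de la position x(t) = 17·t + 8 3 fois. En dérivant la position, nous obtenons la vitesse: v(t) = 17. La dérivée de la vitesse donne l'accélération: a(t) = 0. En prenant d/dt de a(t), nous trouvons j(t) = 0. De l'équation du jerk j(t) = 0, nous substituons t = 2 pour obtenir j = 0.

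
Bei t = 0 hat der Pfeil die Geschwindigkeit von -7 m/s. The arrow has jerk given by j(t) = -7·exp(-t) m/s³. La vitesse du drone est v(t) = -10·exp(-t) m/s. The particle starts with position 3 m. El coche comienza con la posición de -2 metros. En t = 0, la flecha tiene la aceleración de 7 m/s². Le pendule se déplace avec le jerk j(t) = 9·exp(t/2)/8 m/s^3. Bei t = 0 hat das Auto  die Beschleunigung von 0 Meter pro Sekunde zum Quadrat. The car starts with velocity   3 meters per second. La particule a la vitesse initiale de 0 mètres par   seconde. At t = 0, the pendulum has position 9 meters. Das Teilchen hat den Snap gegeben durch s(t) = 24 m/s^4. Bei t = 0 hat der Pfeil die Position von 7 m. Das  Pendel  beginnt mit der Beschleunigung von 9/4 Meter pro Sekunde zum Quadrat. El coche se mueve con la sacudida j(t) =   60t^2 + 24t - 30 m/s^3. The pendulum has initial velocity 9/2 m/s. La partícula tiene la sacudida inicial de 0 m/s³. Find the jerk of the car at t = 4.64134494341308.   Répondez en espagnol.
Usando j(t) = 60·t^2 + 24·t - 30 y sustituyendo t = 4.64134494341308, encontramos j = 1373.91725166668.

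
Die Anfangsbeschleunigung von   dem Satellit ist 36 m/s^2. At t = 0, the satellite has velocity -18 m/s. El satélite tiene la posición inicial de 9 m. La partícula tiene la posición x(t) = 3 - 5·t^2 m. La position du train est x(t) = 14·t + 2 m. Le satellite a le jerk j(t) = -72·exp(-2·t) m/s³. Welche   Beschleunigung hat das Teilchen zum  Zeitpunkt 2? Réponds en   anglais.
Starting from position x(t) = 3 - 5·t^2, we take 2 derivatives. The derivative of position gives velocity: v(t) = -10·t. Differentiating velocity, we get acceleration: a(t) = -10. We have acceleration a(t) = -10. Substituting t = 2: a(2) = -10.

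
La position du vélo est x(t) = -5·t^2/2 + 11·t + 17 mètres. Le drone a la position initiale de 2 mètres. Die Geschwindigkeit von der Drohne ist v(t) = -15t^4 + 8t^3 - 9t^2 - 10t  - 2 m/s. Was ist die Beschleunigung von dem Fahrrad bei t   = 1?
Wir müssen unsere Gleichung für die Position x(t) = -5·t^2/2 + 11·t + 17 2-mal ableiten. Durch Ableiten von der Position erhalten wir die Geschwindigkeit: v(t) = 11 - 5·t. Die Ableitung von der Geschwindigkeit ergibt die Beschleunigung: a(t) = -5. Mit a(t) = -5 und Einsetzen von t = 1, finden wir a = -5.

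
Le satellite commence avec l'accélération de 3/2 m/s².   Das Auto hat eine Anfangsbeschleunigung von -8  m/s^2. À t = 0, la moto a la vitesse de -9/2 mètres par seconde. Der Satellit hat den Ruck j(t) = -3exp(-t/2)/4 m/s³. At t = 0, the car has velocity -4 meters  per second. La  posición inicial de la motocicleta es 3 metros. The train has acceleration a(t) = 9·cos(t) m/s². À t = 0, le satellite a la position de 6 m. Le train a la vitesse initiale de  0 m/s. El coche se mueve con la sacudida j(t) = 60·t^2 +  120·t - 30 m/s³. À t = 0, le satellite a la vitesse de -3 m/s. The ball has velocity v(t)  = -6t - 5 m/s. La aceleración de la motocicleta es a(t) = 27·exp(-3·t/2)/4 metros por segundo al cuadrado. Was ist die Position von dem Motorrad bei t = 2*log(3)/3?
Ausgehend von der Beschleunigung a(t) = 27·exp(-3·t/2)/4, nehmen wir 2 Integrale. Mit ∫a(t)dt und Anwendung von v(0) = -9/2, finden wir v(t) = -9·exp(-3·t/2)/2. Durch Integration von der Geschwindigkeit und Verwendung der Anfangsbedingung x(0) = 3, erhalten wir x(t) = 3·exp(-3·t/2). Aus der Gleichung für die Position x(t) = 3·exp(-3·t/2), setzen wir t = 2*log(3)/3 ein und erhalten x = 1.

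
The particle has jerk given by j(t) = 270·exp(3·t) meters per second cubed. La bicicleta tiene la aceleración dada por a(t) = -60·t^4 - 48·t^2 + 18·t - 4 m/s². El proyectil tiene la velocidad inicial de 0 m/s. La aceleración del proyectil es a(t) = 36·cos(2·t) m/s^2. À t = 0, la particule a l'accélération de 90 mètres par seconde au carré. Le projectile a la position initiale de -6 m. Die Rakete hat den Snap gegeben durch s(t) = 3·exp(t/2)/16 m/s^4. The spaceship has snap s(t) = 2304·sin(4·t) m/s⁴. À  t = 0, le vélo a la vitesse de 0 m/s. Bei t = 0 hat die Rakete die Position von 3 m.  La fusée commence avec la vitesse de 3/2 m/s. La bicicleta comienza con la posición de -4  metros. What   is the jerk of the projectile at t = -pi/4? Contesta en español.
Para resolver esto, necesitamos tomar 1 derivada de nuestra ecuación de la aceleración a(t) = 36·cos(2·t). Tomando d/dt de a(t), encontramos j(t) = -72·sin(2·t). Usando j(t) = -72·sin(2·t) y sustituyendo t = -pi/4, encontramos j = 72.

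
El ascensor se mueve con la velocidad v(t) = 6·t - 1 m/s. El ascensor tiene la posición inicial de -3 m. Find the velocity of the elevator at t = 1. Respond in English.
From the given velocity equation v(t) = 6·t - 1, we substitute t = 1 to get v = 5.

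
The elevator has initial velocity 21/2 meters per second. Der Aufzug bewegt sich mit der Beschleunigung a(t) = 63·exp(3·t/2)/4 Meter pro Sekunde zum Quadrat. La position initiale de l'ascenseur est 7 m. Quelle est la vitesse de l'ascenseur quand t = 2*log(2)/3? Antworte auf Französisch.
Nous devons trouver l'intégrale de notre équation de l'accélération a(t) = 63·exp(3·t/2)/4 1 fois. La primitive de l'accélération, avec v(0) = 21/2, donne la vitesse: v(t) = 21·exp(3·t/2)/2. Nous avons la vitesse v(t) = 21·exp(3·t/2)/2. En substituant t = 2*log(2)/3: v(2*log(2)/3) = 21.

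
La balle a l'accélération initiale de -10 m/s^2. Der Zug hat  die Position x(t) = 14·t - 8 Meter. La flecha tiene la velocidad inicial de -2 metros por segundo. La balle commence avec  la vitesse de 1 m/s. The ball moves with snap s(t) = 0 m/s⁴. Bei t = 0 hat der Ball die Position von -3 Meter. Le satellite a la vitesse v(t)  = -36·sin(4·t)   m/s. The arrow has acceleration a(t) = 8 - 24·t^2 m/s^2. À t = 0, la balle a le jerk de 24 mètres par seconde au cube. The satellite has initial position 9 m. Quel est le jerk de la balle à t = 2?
Pour résoudre ceci, nous devons prendre 1 intégrale de notre équation du snap s(t) = 0. En intégrant le snap et en utilisant la condition initiale j(0) = 24, nous obtenons j(t) = 24. De l'équation du jerk j(t) = 24, nous substituons t = 2 pour obtenir j = 24.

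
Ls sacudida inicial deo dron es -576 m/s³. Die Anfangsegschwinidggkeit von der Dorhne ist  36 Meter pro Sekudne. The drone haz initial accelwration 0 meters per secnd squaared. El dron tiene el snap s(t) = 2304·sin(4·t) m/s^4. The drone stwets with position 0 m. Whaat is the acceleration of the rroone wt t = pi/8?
To solve this, we need to take 2 antiderivatives of our snap equation s(t) = 2304·sin(4·t). Taking ∫s(t)dt and applying j(0) = -576, we find j(t) = -576·cos(4·t). Finding the integral of j(t) and using a(0) = 0: a(t) = -144·sin(4·t). From the given acceleration equation a(t) = -144·sin(4·t), we substitute t = pi/8 to get a = -144.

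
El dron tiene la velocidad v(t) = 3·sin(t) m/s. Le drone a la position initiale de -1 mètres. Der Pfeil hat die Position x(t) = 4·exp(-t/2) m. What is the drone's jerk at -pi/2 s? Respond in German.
Wir müssen unsere Gleichung für die Geschwindigkeit v(t) = 3·sin(t) 2-mal ableiten. Mit d/dt von v(t) finden wir a(t) = 3·cos(t). Durch Ableiten von der Beschleunigung erhalten wir den Ruck: j(t) = -3·sin(t). Wir haben den Ruck j(t) = -3·sin(t). Durch Einsetzen von t = -pi/2: j(-pi/2) = 3.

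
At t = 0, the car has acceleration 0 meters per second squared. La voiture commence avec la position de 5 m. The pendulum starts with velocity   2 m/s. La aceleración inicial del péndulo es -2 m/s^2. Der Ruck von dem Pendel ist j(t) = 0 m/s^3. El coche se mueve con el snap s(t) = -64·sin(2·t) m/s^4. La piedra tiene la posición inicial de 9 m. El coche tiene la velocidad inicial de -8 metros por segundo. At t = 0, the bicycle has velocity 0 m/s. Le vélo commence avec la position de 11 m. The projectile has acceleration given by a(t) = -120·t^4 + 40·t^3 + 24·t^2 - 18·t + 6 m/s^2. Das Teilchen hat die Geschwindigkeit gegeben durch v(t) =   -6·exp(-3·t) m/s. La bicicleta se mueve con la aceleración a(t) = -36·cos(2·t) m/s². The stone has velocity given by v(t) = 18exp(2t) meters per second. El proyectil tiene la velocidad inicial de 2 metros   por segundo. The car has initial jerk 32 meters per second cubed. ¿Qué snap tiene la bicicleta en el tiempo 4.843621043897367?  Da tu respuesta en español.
Partiendo de la aceleración a(t) = -36·cos(2·t), tomamos 2 derivadas. Derivando la aceleración, obtenemos la sacudida: j(t) = 72·sin(2·t). Derivando la sacudida, obtenemos el snap: s(t) = 144·cos(2·t). De la ecuación del snap s(t) = 144·cos(2·t), sustituimos t = 4.843621043897367 para obtener s = -139.068513463561.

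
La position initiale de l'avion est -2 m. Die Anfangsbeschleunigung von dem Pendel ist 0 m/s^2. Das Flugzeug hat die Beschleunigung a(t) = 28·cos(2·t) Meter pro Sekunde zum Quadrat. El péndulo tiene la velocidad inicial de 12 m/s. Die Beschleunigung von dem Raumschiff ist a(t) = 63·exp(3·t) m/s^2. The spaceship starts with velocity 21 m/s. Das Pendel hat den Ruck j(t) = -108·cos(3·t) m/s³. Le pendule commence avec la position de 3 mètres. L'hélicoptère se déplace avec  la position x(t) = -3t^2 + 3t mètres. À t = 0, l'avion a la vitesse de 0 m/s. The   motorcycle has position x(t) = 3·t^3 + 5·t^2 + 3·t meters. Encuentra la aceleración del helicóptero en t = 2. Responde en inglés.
Starting from position x(t) = -3·t^2 + 3·t, we take 2 derivatives. The derivative of position gives velocity: v(t) = 3 - 6·t. Taking d/dt of v(t), we find a(t) = -6. We have acceleration a(t) = -6. Substituting t = 2: a(2) = -6.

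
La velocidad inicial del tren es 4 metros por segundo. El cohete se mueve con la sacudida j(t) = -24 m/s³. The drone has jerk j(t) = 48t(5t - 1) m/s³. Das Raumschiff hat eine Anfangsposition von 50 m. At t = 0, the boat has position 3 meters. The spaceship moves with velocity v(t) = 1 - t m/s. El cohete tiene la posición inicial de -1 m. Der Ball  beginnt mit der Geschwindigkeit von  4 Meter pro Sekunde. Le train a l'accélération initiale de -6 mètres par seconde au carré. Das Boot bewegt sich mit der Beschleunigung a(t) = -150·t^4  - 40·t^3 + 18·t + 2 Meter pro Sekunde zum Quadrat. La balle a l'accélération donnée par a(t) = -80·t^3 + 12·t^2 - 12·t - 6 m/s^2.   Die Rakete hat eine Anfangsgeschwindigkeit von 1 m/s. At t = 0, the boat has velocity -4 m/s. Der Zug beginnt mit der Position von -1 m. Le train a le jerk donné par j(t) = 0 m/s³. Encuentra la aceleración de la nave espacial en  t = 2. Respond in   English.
Starting from velocity v(t) = 1 - t, we take 1 derivative. The derivative of velocity gives acceleration: a(t) = -1. Using a(t) = -1 and substituting t = 2, we find a = -1.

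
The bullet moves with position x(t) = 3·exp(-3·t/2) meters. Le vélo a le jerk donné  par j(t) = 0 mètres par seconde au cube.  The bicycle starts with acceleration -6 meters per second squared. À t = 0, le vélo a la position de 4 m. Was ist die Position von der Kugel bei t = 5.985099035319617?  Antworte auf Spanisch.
De la ecuación de la posición x(t) = 3·exp(-3·t/2), sustituimos t = 5.985099035319617 para obtener x = 0.000378597749183401.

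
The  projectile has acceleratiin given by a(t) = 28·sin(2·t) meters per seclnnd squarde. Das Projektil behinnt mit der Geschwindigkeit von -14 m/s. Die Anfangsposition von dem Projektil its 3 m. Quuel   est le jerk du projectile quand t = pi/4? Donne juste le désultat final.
La réponse est 0.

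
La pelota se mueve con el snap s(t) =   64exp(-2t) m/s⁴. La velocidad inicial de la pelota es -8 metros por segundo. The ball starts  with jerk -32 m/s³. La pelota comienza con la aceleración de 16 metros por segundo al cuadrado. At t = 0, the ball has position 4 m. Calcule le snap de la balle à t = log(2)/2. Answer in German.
Wir haben den Snap s(t) = 64·exp(-2·t). Durch Einsetzen von t = log(2)/2: s(log(2)/2) = 32.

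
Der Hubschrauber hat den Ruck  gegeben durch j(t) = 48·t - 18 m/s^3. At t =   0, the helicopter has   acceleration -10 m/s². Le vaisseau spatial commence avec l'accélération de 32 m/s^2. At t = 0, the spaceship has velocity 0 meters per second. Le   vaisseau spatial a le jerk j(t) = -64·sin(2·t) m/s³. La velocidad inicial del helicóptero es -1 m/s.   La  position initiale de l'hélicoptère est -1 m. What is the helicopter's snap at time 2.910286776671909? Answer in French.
Pour résoudre ceci, nous devons prendre 1 dérivée de notre équation du jerk j(t) = 48·t - 18. La dérivée du jerk donne le snap: s(t) = 48. Nous avons le snap s(t) = 48. En substituant t = 2.910286776671909: s(2.910286776671909) = 48.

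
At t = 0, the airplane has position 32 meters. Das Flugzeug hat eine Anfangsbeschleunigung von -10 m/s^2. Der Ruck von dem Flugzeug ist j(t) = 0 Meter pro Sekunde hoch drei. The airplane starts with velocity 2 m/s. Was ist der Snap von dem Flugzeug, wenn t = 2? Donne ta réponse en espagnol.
Para resolver esto, necesitamos tomar 1 derivada de nuestra ecuación de la sacudida j(t) = 0. La derivada de la sacudida da el snap: s(t) = 0. Tenemos el snap s(t) = 0. Sustituyendo t = 2: s(2) = 0.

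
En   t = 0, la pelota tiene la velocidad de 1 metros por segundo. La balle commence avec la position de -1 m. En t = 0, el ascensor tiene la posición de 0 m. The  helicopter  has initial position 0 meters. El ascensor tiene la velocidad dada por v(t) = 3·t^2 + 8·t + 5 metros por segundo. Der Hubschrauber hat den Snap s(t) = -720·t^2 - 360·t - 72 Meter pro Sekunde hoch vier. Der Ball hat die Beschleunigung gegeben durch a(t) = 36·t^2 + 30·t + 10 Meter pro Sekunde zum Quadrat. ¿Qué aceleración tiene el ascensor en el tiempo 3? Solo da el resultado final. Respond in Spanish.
En t = 3, a = 26.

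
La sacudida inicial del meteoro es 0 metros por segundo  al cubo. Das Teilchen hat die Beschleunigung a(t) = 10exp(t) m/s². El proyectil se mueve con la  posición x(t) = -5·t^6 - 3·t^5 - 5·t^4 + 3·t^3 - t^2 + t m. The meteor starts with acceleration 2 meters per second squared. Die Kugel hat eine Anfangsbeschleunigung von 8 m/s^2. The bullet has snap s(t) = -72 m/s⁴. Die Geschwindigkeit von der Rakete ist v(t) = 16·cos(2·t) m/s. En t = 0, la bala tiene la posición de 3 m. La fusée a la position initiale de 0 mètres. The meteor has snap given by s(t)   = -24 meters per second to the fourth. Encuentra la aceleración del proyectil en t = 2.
Partiendo de la posición x(t) = -5·t^6 - 3·t^5 - 5·t^4 + 3·t^3 - t^2 + t, tomamos 2 derivadas. Tomando d/dt de x(t), encontramos v(t) = -30·t^5 - 15·t^4 - 20·t^3 + 9·t^2 - 2·t + 1. Derivando la velocidad, obtenemos la aceleración: a(t) = -150·t^4 - 60·t^3 - 60·t^2 + 18·t - 2. De la ecuación de la aceleración a(t) = -150·t^4 - 60·t^3 - 60·t^2 + 18·t - 2, sustituimos t = 2 para obtener a = -3086.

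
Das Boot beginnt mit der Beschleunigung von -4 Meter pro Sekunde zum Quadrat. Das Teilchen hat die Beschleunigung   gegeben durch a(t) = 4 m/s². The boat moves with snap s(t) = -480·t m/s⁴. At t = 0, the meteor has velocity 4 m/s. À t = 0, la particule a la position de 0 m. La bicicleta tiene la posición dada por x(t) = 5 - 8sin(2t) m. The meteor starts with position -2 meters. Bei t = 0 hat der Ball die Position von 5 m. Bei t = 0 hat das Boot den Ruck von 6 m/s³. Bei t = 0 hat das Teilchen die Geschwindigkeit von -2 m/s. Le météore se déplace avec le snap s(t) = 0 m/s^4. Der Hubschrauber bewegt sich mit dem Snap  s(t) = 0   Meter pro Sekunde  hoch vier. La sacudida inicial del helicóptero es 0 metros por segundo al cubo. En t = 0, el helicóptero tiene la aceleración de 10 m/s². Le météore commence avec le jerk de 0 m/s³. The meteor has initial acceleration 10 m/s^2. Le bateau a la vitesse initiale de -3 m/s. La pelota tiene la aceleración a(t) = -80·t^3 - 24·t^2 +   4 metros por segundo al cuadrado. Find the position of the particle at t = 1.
We must find the integral of our acceleration equation a(t) = 4 2 times. Integrating acceleration and using the initial condition v(0) = -2, we get v(t) = 4·t - 2. The antiderivative of velocity is position. Using x(0) = 0, we get x(t) = 2·t^2 - 2·t. Using x(t) = 2·t^2 - 2·t and substituting t = 1, we find x = 0.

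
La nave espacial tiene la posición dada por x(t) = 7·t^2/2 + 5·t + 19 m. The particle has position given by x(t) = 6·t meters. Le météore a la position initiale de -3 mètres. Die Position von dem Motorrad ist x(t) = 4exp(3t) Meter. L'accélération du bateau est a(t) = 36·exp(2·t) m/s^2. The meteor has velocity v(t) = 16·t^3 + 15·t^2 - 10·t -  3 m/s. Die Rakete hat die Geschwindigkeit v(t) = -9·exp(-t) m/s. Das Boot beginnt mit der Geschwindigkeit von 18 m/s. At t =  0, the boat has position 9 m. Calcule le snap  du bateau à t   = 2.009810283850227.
Nous devons dériver notre équation de l'accélération a(t) = 36·exp(2·t) 2 fois. En prenant d/dt de a(t), nous trouvons j(t) = 72·exp(2·t). En prenant d/dt de j(t), nous trouvons s(t) = 144·exp(2·t). Nous avons le snap s(t) = 144·exp(2·t). En substituant t = 2.009810283850227: s(2.009810283850227) = 8017.91640536113.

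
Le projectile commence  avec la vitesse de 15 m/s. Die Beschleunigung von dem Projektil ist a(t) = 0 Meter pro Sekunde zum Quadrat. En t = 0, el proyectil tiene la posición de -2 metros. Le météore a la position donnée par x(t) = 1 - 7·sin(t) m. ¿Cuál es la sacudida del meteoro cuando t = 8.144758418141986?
Debemos derivar nuestra ecuación de la posición x(t) = 1 - 7·sin(t) 3 veces. Derivando la posición, obtenemos la velocidad: v(t) = -7·cos(t). La derivada de la velocidad da la aceleración: a(t) = 7·sin(t). La derivada de la aceleración da la sacudida: j(t) = 7·cos(t). Tenemos la sacudida j(t) = 7·cos(t). Sustituyendo t = 8.144758418141986: j(8.144758418141986) = -2.00687541201148.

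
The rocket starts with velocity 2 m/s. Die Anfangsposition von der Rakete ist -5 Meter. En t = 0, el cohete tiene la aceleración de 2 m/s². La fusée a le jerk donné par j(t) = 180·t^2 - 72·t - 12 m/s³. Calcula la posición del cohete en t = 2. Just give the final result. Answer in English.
The position at t = 2 is x = 35.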